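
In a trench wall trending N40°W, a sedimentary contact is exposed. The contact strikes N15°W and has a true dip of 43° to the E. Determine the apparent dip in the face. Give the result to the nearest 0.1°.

Angle between strike (N15°W) and section (N40°W): β = 25°.
tan α = tan 43° × sin 25° = 0.9325 × 0.4226 = 0.3941
apparent dip = arctan 0.3941 = 21.51°

21.5°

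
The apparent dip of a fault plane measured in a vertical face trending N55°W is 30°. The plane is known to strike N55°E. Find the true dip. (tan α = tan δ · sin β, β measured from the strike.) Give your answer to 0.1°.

31.6°

The section is 70° from the strike.
tan δ = tan α / sin β = tan 30° / sin 70° = 0.5774 / 0.9397 = 0.6144
true dip = arctan 0.6144 = 31.57°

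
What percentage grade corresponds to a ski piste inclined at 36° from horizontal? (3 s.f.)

grade % = 100 × tan 36° = 100 × 0.7265

72.7%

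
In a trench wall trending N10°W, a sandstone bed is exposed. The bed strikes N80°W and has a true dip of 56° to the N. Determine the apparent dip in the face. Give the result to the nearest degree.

54°

Angle between strike (N80°W) and section (N10°W): β = 70°.
tan α = tan 56° × sin 70° = 1.4826 × 0.9397 = 1.3932
α = arctan(1.3932) = 54.33°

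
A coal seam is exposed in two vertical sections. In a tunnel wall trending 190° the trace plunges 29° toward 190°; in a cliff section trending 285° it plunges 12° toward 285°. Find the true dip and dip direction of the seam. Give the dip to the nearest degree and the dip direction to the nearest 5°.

true dip 32°, dip direction 215°

The two traces are lines in the plane: v₁ = (sin 190°·cos 29°, cos 190°·cos 29°, −sin 29°), v₂ = (sin 285°·cos 12°, cos 285°·cos 12°, −sin 12°).
n = v₁ × v₂ = (-0.302, -0.426, 0.852) (taken with n_z > 0).
Dip δ = arctan(|n_h|/n_z) = arctan(0.522/0.852) = 31.5°.
Dip direction = azimuth of (n_x, n_y) = atan2(-0.302, -0.426) = 215°.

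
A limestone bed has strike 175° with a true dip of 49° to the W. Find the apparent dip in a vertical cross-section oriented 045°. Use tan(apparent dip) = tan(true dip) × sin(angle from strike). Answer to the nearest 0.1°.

41.4°

The section lies 50° from the strike.
tan(apparent dip) = tan 49° · sin 50° = 0.8812
apparent dip = arctan 0.8812 = 41.39°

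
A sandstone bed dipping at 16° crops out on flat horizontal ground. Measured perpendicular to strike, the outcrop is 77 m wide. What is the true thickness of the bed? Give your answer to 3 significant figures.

True thickness t = w · sin(dip) = 77 × sin 16°
t = 77 × 0.2756 = 21.224 m

21.2 m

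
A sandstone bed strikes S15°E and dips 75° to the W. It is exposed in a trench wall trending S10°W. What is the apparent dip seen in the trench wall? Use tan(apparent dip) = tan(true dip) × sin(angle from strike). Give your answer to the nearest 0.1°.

The strike is S15°E and the section trends S10°W; the acute angle between them is β = 25°.
tan α = tan 75° × sin 25° = 3.7321 × 0.4226 = 1.5772
α = arctan(1.5772) = 57.62°

57.6°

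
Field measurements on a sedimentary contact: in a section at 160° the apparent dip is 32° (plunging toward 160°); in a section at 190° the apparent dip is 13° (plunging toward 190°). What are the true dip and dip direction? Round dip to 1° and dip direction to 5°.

true dip 41°, dip direction 115°

The two traces are lines in the plane: v₁ = (sin 160°·cos 32°, cos 160°·cos 32°, −sin 32°), v₂ = (sin 190°·cos 13°, cos 190°·cos 13°, −sin 13°).
n = v₁ × v₂ = (0.329, -0.155, 0.413) (taken with n_z > 0).
tan δ = √(n_x²+n_y²)/n_z = 0.364/0.413, so δ = 41.4°.
Dip direction = atan2(0.329, -0.155) = 115° (azimuth of n's horizontal projection).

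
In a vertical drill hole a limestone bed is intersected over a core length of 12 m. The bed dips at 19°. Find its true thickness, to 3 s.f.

11.3 m

True thickness t = h · cos(dip) = 12 × cos 19°
t = 12 × 0.9455 = 11.346 m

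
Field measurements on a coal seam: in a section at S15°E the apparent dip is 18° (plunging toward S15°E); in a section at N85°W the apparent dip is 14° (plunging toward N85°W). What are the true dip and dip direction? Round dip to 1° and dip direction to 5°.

Represent each trace as a vector plunging at its apparent dip toward its trend (east-north-up frame): v₁ = (0.246, -0.919, -0.309), v₂ = (-0.967, 0.085, -0.242).
n = v₁ × v₂ = (-0.248, -0.358, 0.867) (taken with n_z > 0).
tan δ = √(n_x²+n_y²)/n_z = 0.436/0.867, so δ = 26.7°.
The horizontal component of n points toward azimuth atan2(n_x, n_y) = 215°, the dip direction.

true dip 27°, dip direction 215°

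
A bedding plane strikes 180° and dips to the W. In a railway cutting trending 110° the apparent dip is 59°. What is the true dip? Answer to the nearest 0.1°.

The section is 70° from the strike.
tan(true dip) = tan 59° / sin 70° = 1.7711
true dip = arctan 1.7711 = 60.55°

60.5°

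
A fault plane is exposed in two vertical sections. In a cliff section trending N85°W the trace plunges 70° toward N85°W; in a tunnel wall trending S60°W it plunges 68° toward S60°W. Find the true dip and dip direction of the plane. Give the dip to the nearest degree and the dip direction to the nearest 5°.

true dip 70°, dip direction 265°

Each apparent-dip line lies in the plane. As unit vectors (x east, y north, z up), v₁ plunges 70°→N85°W and v₂ plunges 68°→S60°W.
The plane normal is n = v₁ × v₂ ∝ (-0.204, -0.011, 0.073).
tan δ = √(n_x²+n_y²)/n_z = 0.204/0.073, so δ = 70.2°.
Dip direction = azimuth of (n_x, n_y) = atan2(-0.204, -0.011) = 267°.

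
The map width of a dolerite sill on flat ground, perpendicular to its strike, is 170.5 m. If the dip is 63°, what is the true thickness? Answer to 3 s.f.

152 m

True thickness t = w · sin(dip) = 170.5 × sin 63°
t = 170.5 × 0.8910 = 151.917 m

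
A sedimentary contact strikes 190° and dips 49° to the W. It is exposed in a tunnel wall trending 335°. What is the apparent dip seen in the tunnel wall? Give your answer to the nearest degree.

The strike is 190° and the section trends 335°; the acute angle between them is β = 35°.
tan α = tan 49° × sin 35° = 1.1504 × 0.5736 = 0.6598
α = arctan(0.6598) = 33.42°

33°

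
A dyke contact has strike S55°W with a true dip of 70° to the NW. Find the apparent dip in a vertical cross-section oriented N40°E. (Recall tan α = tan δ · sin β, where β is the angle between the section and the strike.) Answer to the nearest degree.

35°

The section lies 15° from the strike.
tan α = tan 70° × sin 15° = 2.7475 × 0.2588 = 0.7111
apparent dip = arctan 0.7111 = 35.42°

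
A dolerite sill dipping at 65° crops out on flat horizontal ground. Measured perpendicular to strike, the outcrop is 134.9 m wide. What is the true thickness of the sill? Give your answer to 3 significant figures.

True thickness t = w · sin(dip) = 134.9 × sin 65°
t = 134.9 × 0.9063 = 122.261 m

122 m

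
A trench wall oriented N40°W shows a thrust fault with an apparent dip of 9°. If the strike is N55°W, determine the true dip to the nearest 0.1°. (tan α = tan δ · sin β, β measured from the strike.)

β = acute angle between strike N55°W and section N40°W = 15°.
tan δ = tan α / sin β = tan 9° / sin 15° = 0.1584 / 0.2588 = 0.6120
true dip = arctan 0.6120 = 31.46°

31.5°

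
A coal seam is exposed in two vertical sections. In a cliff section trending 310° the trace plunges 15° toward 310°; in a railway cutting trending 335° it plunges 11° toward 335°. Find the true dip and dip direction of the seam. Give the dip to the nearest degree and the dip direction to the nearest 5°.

true dip 16°, dip direction 285°

The two traces are lines in the plane: v₁ = (sin 310°·cos 15°, cos 310°·cos 15°, −sin 15°), v₂ = (sin 335°·cos 11°, cos 335°·cos 11°, −sin 11°).
n = v₁ × v₂ = (-0.112, 0.034, 0.401) (taken with n_z > 0).
Dip δ = arctan(|n_h|/n_z) = arctan(0.117/0.401) = 16.2°.
Dip direction = atan2(-0.112, 0.034) = 287° (azimuth of n's horizontal projection).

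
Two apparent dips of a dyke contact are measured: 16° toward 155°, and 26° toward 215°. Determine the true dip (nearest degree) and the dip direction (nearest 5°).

The two traces are lines in the plane: v₁ = (sin 155°·cos 16°, cos 155°·cos 16°, −sin 16°), v₂ = (sin 215°·cos 26°, cos 215°·cos 26°, −sin 26°).
Cross product v₁ × v₂ gives the pole to the plane: n ∝ (-0.179, -0.320, 0.748).
tan δ = √(n_x²+n_y²)/n_z = 0.367/0.748, so δ = 26.1°.
Dip direction = azimuth of (n_x, n_y) = atan2(-0.179, -0.320) = 209°.

true dip 26°, dip direction 210°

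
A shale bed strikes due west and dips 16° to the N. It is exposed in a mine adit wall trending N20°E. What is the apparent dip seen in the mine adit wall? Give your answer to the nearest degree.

15°

Angle between strike (due west) and section (N20°E): β = 70°.
tan α = tan 16° × sin 70° = 0.2867 × 0.9397 = 0.2695
apparent dip = arctan 0.2695 = 15.08°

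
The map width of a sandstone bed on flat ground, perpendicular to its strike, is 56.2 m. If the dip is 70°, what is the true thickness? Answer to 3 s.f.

True thickness t = w · sin(dip) = 56.2 × sin 70°
t = 56.2 × 0.9397 = 52.811 m

52.8 m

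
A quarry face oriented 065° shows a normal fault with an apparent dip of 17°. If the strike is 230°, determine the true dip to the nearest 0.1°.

The section is 15° from the strike.
tan δ = tan α / sin β = tan 17° / sin 15° = 0.3057 / 0.2588 = 1.1813
true dip = arctan 1.1813 = 49.75°

49.8°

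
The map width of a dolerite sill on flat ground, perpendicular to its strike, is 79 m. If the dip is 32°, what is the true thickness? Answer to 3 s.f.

True thickness t = w · sin(dip) = 79 × sin 32°
t = 79 × 0.5299 = 41.864 m

41.9 m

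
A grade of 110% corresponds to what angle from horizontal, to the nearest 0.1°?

tan θ = 110/100 = 1.1000
θ = arctan(1.1000) = 47.73°

47.7°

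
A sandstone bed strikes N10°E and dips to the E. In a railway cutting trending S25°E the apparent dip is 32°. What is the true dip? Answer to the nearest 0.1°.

β = acute angle between strike N10°E and section S25°E = 35°.
tan(true dip) = tan 32° / sin 35° = 1.0894
δ = arctan(1.0894) = 47.45°

47.5°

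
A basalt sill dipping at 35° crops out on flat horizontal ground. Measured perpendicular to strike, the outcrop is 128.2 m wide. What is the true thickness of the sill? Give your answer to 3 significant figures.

73.5 m

True thickness t = w · sin(dip) = 128.2 × sin 35°
t = 128.2 × 0.5736 = 73.532 m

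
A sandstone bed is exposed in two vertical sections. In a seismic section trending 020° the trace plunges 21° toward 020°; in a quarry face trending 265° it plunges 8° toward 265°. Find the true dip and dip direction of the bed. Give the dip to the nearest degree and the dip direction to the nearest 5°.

The two traces are lines in the plane: v₁ = (sin 20°·cos 21°, cos 20°·cos 21°, −sin 21°), v₂ = (sin 265°·cos 8°, cos 265°·cos 8°, −sin 8°).
n = v₁ × v₂ = (-0.153, 0.398, 0.838) (taken with n_z > 0).
Dip δ = arctan(|n_h|/n_z) = arctan(0.426/0.838) = 27.0°.
Dip direction = atan2(-0.153, 0.398) = 339° (azimuth of n's horizontal projection).

true dip 27°, dip direction 340°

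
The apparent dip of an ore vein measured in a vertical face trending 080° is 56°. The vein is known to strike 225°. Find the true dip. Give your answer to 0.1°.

68.8°

β = acute angle between strike 225° and section 080° = 35°.
tan δ = tan α / sin β = tan 56° / sin 35° = 1.4826 / 0.5736 = 2.5848
true dip = arctan 2.5848 = 68.85°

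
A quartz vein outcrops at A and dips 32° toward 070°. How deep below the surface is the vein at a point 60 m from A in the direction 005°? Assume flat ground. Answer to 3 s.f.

15.8 m

The hole lies 65° from the dip direction, so the down-dip offset is 60 × cos 65° = 25.36 m.
Depth = down-dip offset × tan(dip) = 25.36 × tan 32° = 25.36 × 0.6249
Depth = 15.84 m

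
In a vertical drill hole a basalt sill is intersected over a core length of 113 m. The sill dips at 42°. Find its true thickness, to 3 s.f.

True thickness t = h · cos(dip) = 113 × cos 42°
t = 113 × 0.7431 = 83.975 m

84.0 m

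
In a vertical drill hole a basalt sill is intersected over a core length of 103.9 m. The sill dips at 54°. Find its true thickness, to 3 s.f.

61.1 m

True thickness t = h · cos(dip) = 103.9 × cos 54°
t = 103.9 × 0.5878 = 61.071 m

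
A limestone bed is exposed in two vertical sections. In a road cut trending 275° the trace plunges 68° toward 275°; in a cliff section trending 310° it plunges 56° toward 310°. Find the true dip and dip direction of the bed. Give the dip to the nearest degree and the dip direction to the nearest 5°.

true dip 69°, dip direction 255°

Each apparent-dip line lies in the plane. As unit vectors (x east, y north, z up), v₁ plunges 68°→275° and v₂ plunges 56°→310°.
The plane normal is n = v₁ × v₂ ∝ (-0.306, -0.088, 0.120).
Dip δ = arctan(|n_h|/n_z) = arctan(0.319/0.120) = 69.3°.
The horizontal component of n points toward azimuth atan2(n_x, n_y) = 254°, the dip direction.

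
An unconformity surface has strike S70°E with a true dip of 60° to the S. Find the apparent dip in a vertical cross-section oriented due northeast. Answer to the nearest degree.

The section lies 65° from the strike.
tan(apparent dip) = tan 60° · sin 65° = 1.5698
α = arctan(1.5698) = 57.50°

58°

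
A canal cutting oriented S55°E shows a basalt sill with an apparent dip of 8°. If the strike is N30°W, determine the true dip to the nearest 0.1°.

18.4°

The section is 25° from the strike.
tan δ = tan α / sin β = tan 8° / sin 25° = 0.1405 / 0.4226 = 0.3325
δ = arctan(0.3325) = 18.39°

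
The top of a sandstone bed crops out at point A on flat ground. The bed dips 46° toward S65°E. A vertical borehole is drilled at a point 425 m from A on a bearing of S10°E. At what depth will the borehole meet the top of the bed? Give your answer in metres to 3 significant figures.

The hole lies 55° from the dip direction, so the down-dip offset is 425 × cos 55° = 243.77 m.
Depth = down-dip offset × tan(dip) = 243.77 × tan 46° = 243.77 × 1.0355
Depth = 252.43 m

252 m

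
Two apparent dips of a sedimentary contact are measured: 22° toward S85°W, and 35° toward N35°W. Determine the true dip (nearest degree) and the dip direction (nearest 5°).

Each apparent-dip line lies in the plane. As unit vectors (x east, y north, z up), v₁ plunges 22°→S85°W and v₂ plunges 35°→N35°W.
n = v₁ × v₂ = (-0.298, 0.354, 0.658) (taken with n_z > 0).
tan δ = √(n_x²+n_y²)/n_z = 0.462/0.658, so δ = 35.1°.
The horizontal component of n points toward azimuth atan2(n_x, n_y) = 320°, the dip direction.

true dip 35°, dip direction 320°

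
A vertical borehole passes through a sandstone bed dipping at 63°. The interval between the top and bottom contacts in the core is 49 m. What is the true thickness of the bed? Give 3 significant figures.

22.2 m

True thickness t = h · cos(dip) = 49 × cos 63°
t = 49 × 0.4540 = 22.246 m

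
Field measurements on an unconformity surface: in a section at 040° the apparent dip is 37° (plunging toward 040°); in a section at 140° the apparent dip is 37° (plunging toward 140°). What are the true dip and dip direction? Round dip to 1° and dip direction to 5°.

true dip 50°, dip direction 090°

Each apparent-dip line lies in the plane. As unit vectors (x east, y north, z up), v₁ plunges 37°→040° and v₂ plunges 37°→140°.
The plane normal is n = v₁ × v₂ ∝ (0.736, 0.000, 0.628).
tan δ = √(n_x²+n_y²)/n_z = 0.736/0.628, so δ = 49.5°.
Dip direction = azimuth of (n_x, n_y) = atan2(0.736, 0.000) = 90°.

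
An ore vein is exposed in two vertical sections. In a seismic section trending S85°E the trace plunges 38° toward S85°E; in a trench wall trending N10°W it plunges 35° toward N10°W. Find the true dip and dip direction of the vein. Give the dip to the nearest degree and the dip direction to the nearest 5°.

The two traces are lines in the plane: v₁ = (sin 95°·cos 38°, cos 95°·cos 38°, −sin 38°), v₂ = (sin 350°·cos 35°, cos 350°·cos 35°, −sin 35°).
n = v₁ × v₂ = (0.536, 0.538, 0.624) (taken with n_z > 0).
tan δ = √(n_x²+n_y²)/n_z = 0.759/0.624, so δ = 50.6°.
Dip direction = azimuth of (n_x, n_y) = atan2(0.536, 0.538) = 45°.

true dip 51°, dip direction 045°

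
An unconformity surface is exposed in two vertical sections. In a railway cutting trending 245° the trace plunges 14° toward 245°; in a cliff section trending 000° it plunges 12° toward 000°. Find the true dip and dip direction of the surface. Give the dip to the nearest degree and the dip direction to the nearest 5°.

true dip 23°, dip direction 300°

The two traces are lines in the plane: v₁ = (sin 245°·cos 14°, cos 245°·cos 14°, −sin 14°), v₂ = (sin 0°·cos 12°, cos 0°·cos 12°, −sin 12°).
Cross product v₁ × v₂ gives the pole to the plane: n ∝ (-0.322, 0.183, 0.860).
True dip = arccos(n_z / |n|) = arccos(0.9185) = 23.3°.
Dip direction = atan2(-0.322, 0.183) = 300° (azimuth of n's horizontal projection).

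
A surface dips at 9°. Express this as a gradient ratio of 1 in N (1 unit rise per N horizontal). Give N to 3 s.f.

1 in 6.31

1 : N means tan θ = 1/N, so N = 1/tan 9° = 1/0.1584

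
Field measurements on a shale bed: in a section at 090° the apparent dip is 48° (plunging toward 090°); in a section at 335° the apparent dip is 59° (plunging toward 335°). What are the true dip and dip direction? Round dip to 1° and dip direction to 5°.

true dip 69°, dip direction 025°

The two traces are lines in the plane: v₁ = (sin 90°·cos 48°, cos 90°·cos 48°, −sin 48°), v₂ = (sin 335°·cos 59°, cos 335°·cos 59°, −sin 59°).
Cross product v₁ × v₂ gives the pole to the plane: n ∝ (0.347, 0.735, 0.312).
Dip δ = arctan(|n_h|/n_z) = arctan(0.813/0.312) = 69.0°.
The horizontal component of n points toward azimuth atan2(n_x, n_y) = 25°, the dip direction.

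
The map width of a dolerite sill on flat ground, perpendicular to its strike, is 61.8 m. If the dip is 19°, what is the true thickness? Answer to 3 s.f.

True thickness t = w · sin(dip) = 61.8 × sin 19°
t = 61.8 × 0.3256 = 20.120 m

20.1 m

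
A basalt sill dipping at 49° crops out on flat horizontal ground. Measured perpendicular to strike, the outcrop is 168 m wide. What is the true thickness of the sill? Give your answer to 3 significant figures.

127 m

True thickness t = w · sin(dip) = 168 × sin 49°
t = 168 × 0.7547 = 126.791 m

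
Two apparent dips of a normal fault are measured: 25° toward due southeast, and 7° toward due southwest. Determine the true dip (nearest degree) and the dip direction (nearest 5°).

Represent each trace as a vector plunging at its apparent dip toward its trend (east-north-up frame): v₁ = (0.641, -0.641, -0.423), v₂ = (-0.702, -0.702, -0.122).
Cross product v₁ × v₂ gives the pole to the plane: n ∝ (0.219, -0.375, 0.900).
True dip = arccos(n_z / |n|) = arccos(0.9007) = 25.7°.
Dip direction = azimuth of (n_x, n_y) = atan2(0.219, -0.375) = 150°.

true dip 26°, dip direction 150°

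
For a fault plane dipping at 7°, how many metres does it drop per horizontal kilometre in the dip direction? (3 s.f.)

123 m

drop per km = 1000 × tan 7° = 1000 × 0.1228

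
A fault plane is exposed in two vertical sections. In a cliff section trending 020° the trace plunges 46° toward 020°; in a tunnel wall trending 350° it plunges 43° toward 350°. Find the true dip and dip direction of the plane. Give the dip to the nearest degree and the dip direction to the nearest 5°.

true dip 46°, dip direction 015°

The two traces are lines in the plane: v₁ = (sin 20°·cos 46°, cos 20°·cos 46°, −sin 46°), v₂ = (sin 350°·cos 43°, cos 350°·cos 43°, −sin 43°).
Cross product v₁ × v₂ gives the pole to the plane: n ∝ (0.073, 0.253, 0.254).
Dip δ = arctan(|n_h|/n_z) = arctan(0.264/0.254) = 46.1°.
Dip direction = atan2(0.073, 0.253) = 16° (azimuth of n's horizontal projection).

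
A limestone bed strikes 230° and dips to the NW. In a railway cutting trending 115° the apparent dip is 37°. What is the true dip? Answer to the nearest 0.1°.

The section is 65° from the strike.
tan(true dip) = tan 37° / sin 65° = 0.8315
δ = arctan(0.8315) = 39.74°

39.7°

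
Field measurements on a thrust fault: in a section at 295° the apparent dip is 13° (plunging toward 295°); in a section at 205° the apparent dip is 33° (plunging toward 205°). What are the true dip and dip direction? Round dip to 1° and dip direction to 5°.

Represent each trace as a vector plunging at its apparent dip toward its trend (east-north-up frame): v₁ = (-0.883, 0.412, -0.225), v₂ = (-0.354, -0.760, -0.545).
n = v₁ × v₂ = (-0.395, -0.401, 0.817) (taken with n_z > 0).
Dip δ = arctan(|n_h|/n_z) = arctan(0.563/0.817) = 34.6°.
The horizontal component of n points toward azimuth atan2(n_x, n_y) = 225°, the dip direction.

true dip 35°, dip direction 225°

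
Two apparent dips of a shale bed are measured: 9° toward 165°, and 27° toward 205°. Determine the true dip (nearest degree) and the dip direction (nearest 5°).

The two traces are lines in the plane: v₁ = (sin 165°·cos 9°, cos 165°·cos 9°, −sin 9°), v₂ = (sin 205°·cos 27°, cos 205°·cos 27°, −sin 27°).
The plane normal is n = v₁ × v₂ ∝ (-0.307, -0.175, 0.566).
Dip δ = arctan(|n_h|/n_z) = arctan(0.353/0.566) = 32.0°.
Dip direction = azimuth of (n_x, n_y) = atan2(-0.307, -0.175) = 240°.

true dip 32°, dip direction 240°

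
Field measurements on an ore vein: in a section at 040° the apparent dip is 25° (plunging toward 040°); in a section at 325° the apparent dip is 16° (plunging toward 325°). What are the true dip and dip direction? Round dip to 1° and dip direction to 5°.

true dip 26°, dip direction 020°

Each apparent-dip line lies in the plane. As unit vectors (x east, y north, z up), v₁ plunges 25°→040° and v₂ plunges 16°→325°.
Cross product v₁ × v₂ gives the pole to the plane: n ∝ (0.141, 0.394, 0.842).
tan δ = √(n_x²+n_y²)/n_z = 0.418/0.842, so δ = 26.4°.
Dip direction = atan2(0.141, 0.394) = 20° (azimuth of n's horizontal projection).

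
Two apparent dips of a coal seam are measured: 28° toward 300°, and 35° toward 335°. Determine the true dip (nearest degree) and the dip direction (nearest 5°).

The two traces are lines in the plane: v₁ = (sin 300°·cos 28°, cos 300°·cos 28°, −sin 28°), v₂ = (sin 335°·cos 35°, cos 335°·cos 35°, −sin 35°).
Cross product v₁ × v₂ gives the pole to the plane: n ∝ (-0.095, 0.276, 0.415).
True dip = arccos(n_z / |n|) = arccos(0.8177) = 35.1°.
Dip direction = atan2(-0.095, 0.276) = 341° (azimuth of n's horizontal projection).

true dip 35°, dip direction 340°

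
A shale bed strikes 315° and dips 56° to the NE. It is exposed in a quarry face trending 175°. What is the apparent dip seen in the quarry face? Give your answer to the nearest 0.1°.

43.6°

The section lies 40° from the strike.
tan(apparent dip) = tan 56° · sin 40° = 0.9530
apparent dip = arctan 0.9530 = 43.62°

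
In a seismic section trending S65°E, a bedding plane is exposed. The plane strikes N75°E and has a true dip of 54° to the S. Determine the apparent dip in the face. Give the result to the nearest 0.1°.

41.5°

The section lies 40° from the strike.
tan α = tan 54° × sin 40° = 1.3764 × 0.6428 = 0.8847
α = arctan(0.8847) = 41.50°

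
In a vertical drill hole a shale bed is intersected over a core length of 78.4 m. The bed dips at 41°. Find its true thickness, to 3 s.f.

True thickness t = h · cos(dip) = 78.4 × cos 41°
t = 78.4 × 0.7547 = 59.169 m

59.2 m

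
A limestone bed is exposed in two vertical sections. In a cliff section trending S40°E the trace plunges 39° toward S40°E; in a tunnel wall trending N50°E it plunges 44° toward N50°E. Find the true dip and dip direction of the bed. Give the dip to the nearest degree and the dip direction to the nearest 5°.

Represent each trace as a vector plunging at its apparent dip toward its trend (east-north-up frame): v₁ = (0.500, -0.595, -0.629), v₂ = (0.551, 0.462, -0.695).
The plane normal is n = v₁ × v₂ ∝ (0.705, 0.000, 0.559).
True dip = arccos(n_z / |n|) = arccos(0.6216) = 51.6°.
Dip direction = atan2(0.705, 0.000) = 90° (azimuth of n's horizontal projection).

true dip 52°, dip direction 090°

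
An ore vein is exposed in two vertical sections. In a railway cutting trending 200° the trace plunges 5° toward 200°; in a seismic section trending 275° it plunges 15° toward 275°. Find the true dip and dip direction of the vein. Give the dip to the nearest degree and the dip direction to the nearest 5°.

true dip 15°, dip direction 270°

The two traces are lines in the plane: v₁ = (sin 200°·cos 5°, cos 200°·cos 5°, −sin 5°), v₂ = (sin 275°·cos 15°, cos 275°·cos 15°, −sin 15°).
n = v₁ × v₂ = (-0.250, 0.004, 0.929) (taken with n_z > 0).
True dip = arccos(n_z / |n|) = arccos(0.9658) = 15.0°.
Dip direction = atan2(-0.250, 0.004) = 271° (azimuth of n's horizontal projection).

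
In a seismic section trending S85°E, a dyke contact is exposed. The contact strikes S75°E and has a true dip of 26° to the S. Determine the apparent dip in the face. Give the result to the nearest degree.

5°

The strike is S75°E and the section trends S85°E; the acute angle between them is β = 10°.
tan(apparent dip) = tan 26° · sin 10° = 0.0847
α = arctan(0.0847) = 4.84°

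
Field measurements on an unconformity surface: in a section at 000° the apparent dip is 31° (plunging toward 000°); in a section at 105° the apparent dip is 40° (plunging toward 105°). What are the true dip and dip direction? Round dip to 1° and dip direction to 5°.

true dip 50°, dip direction 060°

Represent each trace as a vector plunging at its apparent dip toward its trend (east-north-up frame): v₁ = (0.000, 0.857, -0.515), v₂ = (0.740, -0.198, -0.643).
n = v₁ × v₂ = (0.653, 0.381, 0.634) (taken with n_z > 0).
tan δ = √(n_x²+n_y²)/n_z = 0.756/0.634, so δ = 50.0°.
Dip direction = azimuth of (n_x, n_y) = atan2(0.653, 0.381) = 60°.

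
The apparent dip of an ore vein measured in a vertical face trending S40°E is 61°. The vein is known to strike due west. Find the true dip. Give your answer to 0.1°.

67.0°

The section is 50° from the strike.
tan δ = tan α / sin β = tan 61° / sin 50° = 1.8040 / 0.7660 = 2.3550
true dip = arctan 2.3550 = 66.99°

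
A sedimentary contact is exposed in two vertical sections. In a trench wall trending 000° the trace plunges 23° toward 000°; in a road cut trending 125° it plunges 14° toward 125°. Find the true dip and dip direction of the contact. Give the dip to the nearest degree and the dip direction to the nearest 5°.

true dip 36°, dip direction 055°

The two traces are lines in the plane: v₁ = (sin 0°·cos 23°, cos 0°·cos 23°, −sin 23°), v₂ = (sin 125°·cos 14°, cos 125°·cos 14°, −sin 14°).
The plane normal is n = v₁ × v₂ ∝ (0.440, 0.311, 0.732).
tan δ = √(n_x²+n_y²)/n_z = 0.539/0.732, so δ = 36.4°.
Dip direction = atan2(0.440, 0.311) = 55° (azimuth of n's horizontal projection).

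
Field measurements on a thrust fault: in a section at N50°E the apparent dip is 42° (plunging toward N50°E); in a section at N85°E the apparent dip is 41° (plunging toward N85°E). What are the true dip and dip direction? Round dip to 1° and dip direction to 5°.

true dip 43°, dip direction 065°

The two traces are lines in the plane: v₁ = (sin 50°·cos 42°, cos 50°·cos 42°, −sin 42°), v₂ = (sin 85°·cos 41°, cos 85°·cos 41°, −sin 41°).
The plane normal is n = v₁ × v₂ ∝ (0.269, 0.130, 0.322).
tan δ = √(n_x²+n_y²)/n_z = 0.299/0.322, so δ = 42.9°.
Dip direction = azimuth of (n_x, n_y) = atan2(0.269, 0.130) = 64°.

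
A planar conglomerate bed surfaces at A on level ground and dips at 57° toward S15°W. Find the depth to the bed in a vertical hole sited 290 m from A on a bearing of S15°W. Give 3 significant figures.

The hole is directly down-dip from the outcrop, so the down-dip offset is 290 m.
Depth = down-dip offset × tan(dip) = 290.00 × tan 57° = 290.00 × 1.5399
Depth = 446.56 m

447 m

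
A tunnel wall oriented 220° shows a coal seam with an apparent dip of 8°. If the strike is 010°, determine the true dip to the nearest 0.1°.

15.7°

β = acute angle between strike 010° and section 220° = 30°.
tan δ = tan α / sin β = tan 8° / sin 30° = 0.1405 / 0.5000 = 0.2811
δ = arctan(0.2811) = 15.70°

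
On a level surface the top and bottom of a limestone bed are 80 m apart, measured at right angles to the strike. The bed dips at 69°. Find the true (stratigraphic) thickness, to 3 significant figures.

74.7 m

True thickness t = w · sin(dip) = 80 × sin 69°
t = 80 × 0.9336 = 74.686 m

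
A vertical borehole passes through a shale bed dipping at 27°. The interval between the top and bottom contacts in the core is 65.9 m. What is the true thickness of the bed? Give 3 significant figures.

58.7 m

True thickness t = h · cos(dip) = 65.9 × cos 27°
t = 65.9 × 0.8910 = 58.717 m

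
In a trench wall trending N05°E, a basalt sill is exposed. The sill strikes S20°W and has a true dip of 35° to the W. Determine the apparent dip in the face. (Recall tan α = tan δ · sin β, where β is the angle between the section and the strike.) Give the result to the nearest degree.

Angle between strike (S20°W) and section (N05°E): β = 15°.
tan α = tan 35° × sin 15° = 0.7002 × 0.2588 = 0.1812
apparent dip = arctan 0.1812 = 10.27°

10°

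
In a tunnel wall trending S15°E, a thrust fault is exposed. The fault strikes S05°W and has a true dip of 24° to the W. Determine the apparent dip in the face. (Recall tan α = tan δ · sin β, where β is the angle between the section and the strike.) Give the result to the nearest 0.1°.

The section lies 20° from the strike.
tan α = tan 24° × sin 20° = 0.4452 × 0.3420 = 0.1523
apparent dip = arctan 0.1523 = 8.66°

8.7°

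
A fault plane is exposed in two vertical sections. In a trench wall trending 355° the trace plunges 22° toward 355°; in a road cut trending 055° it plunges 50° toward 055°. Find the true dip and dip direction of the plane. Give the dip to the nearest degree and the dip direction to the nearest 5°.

The two traces are lines in the plane: v₁ = (sin 355°·cos 22°, cos 355°·cos 22°, −sin 22°), v₂ = (sin 55°·cos 50°, cos 55°·cos 50°, −sin 50°).
n = v₁ × v₂ = (0.569, 0.259, 0.516) (taken with n_z > 0).
True dip = arccos(n_z / |n|) = arccos(0.6364) = 50.5°.
The horizontal component of n points toward azimuth atan2(n_x, n_y) = 66°, the dip direction.

true dip 50°, dip direction 065°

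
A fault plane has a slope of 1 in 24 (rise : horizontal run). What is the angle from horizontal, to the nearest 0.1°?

tan θ = 1/24 = 0.0417
θ = arctan(0.0417) = 2.39°

2.4°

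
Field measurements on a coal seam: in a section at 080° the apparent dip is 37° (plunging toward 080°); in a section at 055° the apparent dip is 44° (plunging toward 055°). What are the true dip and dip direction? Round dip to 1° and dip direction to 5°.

true dip 45°, dip direction 040°

Each apparent-dip line lies in the plane. As unit vectors (x east, y north, z up), v₁ plunges 37°→080° and v₂ plunges 44°→055°.
n = v₁ × v₂ = (0.152, 0.192, 0.243) (taken with n_z > 0).
Dip δ = arctan(|n_h|/n_z) = arctan(0.245/0.243) = 45.2°.
Dip direction = atan2(0.152, 0.192) = 38° (azimuth of n's horizontal projection).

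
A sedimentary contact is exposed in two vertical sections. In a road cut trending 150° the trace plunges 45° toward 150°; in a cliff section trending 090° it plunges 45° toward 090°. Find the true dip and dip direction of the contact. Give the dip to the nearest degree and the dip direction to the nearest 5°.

true dip 49°, dip direction 120°

Each apparent-dip line lies in the plane. As unit vectors (x east, y north, z up), v₁ plunges 45°→150° and v₂ plunges 45°→090°.
n = v₁ × v₂ = (0.433, -0.250, 0.433) (taken with n_z > 0).
True dip = arccos(n_z / |n|) = arccos(0.6547) = 49.1°.
The horizontal component of n points toward azimuth atan2(n_x, n_y) = 120°, the dip direction.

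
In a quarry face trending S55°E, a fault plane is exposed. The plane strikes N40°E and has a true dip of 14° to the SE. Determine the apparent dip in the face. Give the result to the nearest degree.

14°

Angle between strike (N40°E) and section (S55°E): β = 85°.
tan(apparent dip) = tan 14° · sin 85° = 0.2484
α = arctan(0.2484) = 13.95°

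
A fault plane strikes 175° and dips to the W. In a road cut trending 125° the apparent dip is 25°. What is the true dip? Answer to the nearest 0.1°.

β = acute angle between strike 175° and section 125° = 50°.
tan(true dip) = tan 25° / sin 50° = 0.6087
δ = arctan(0.6087) = 31.33°

31.3°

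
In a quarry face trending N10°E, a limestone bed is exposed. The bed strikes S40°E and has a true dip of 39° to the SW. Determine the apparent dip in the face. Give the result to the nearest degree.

32°

The strike is S40°E and the section trends N10°E; the acute angle between them is β = 50°.
tan α = tan 39° × sin 50° = 0.8098 × 0.7660 = 0.6203
α = arctan(0.6203) = 31.81°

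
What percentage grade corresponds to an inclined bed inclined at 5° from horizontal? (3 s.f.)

grade % = 100 × tan 5° = 100 × 0.0875

8.75%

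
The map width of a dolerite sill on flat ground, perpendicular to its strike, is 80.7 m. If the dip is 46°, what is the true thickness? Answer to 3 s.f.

True thickness t = w · sin(dip) = 80.7 × sin 46°
t = 80.7 × 0.7193 = 58.051 m

58.1 m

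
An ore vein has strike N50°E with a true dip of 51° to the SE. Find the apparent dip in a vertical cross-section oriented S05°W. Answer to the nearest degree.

Angle between strike (N50°E) and section (S05°W): β = 45°.
tan(apparent dip) = tan 51° · sin 45° = 0.8732
apparent dip = arctan 0.8732 = 41.13°

41°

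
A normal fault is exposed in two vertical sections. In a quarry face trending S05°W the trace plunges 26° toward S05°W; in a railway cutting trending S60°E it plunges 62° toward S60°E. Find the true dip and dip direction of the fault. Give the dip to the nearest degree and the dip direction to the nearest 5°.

true dip 62°, dip direction 110°

Represent each trace as a vector plunging at its apparent dip toward its trend (east-north-up frame): v₁ = (-0.078, -0.895, -0.438), v₂ = (0.407, -0.235, -0.883).
The plane normal is n = v₁ × v₂ ∝ (0.688, -0.247, 0.382).
tan δ = √(n_x²+n_y²)/n_z = 0.731/0.382, so δ = 62.4°.
The horizontal component of n points toward azimuth atan2(n_x, n_y) = 110°, the dip direction.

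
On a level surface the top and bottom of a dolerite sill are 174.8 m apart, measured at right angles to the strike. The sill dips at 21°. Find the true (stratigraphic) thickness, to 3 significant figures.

62.6 m

True thickness t = w · sin(dip) = 174.8 × sin 21°
t = 174.8 × 0.3584 = 62.643 m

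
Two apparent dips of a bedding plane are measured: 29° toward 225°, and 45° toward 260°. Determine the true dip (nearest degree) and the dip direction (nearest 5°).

true dip 48°, dip direction 285°

Represent each trace as a vector plunging at its apparent dip toward its trend (east-north-up frame): v₁ = (-0.618, -0.618, -0.485), v₂ = (-0.696, -0.123, -0.707).
Cross product v₁ × v₂ gives the pole to the plane: n ∝ (-0.378, 0.100, 0.355).
Dip δ = arctan(|n_h|/n_z) = arctan(0.391/0.355) = 47.8°.
Dip direction = azimuth of (n_x, n_y) = atan2(-0.378, 0.100) = 285°.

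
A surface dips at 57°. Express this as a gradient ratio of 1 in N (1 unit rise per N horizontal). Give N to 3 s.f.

1 : N means tan θ = 1/N, so N = 1/tan 57° = 1/1.5399

1 in 0.649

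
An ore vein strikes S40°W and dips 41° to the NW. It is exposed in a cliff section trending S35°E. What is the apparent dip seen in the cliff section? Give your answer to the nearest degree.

The section lies 75° from the strike.
tan α = tan 41° × sin 75° = 0.8693 × 0.9659 = 0.8397
apparent dip = arctan 0.8397 = 40.02°

40°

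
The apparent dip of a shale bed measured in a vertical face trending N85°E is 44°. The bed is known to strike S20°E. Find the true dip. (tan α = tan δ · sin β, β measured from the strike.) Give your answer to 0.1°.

The section is 75° from the strike.
tan(true dip) = tan 44° / sin 75° = 0.9998
δ = arctan(0.9998) = 44.99°

45.0°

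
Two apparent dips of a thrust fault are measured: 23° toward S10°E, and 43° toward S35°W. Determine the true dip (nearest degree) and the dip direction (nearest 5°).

The two traces are lines in the plane: v₁ = (sin 170°·cos 23°, cos 170°·cos 23°, −sin 23°), v₂ = (sin 215°·cos 43°, cos 215°·cos 43°, −sin 43°).
The plane normal is n = v₁ × v₂ ∝ (-0.384, -0.273, 0.476).
tan δ = √(n_x²+n_y²)/n_z = 0.471/0.476, so δ = 44.7°.
Dip direction = azimuth of (n_x, n_y) = atan2(-0.384, -0.273) = 235°.

true dip 45°, dip direction 235°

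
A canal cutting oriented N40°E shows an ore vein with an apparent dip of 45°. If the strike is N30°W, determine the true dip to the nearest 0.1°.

46.8°

β = acute angle between strike N30°W and section N40°E = 70°.
tan δ = tan α / sin β = tan 45° / sin 70° = 1.0000 / 0.9397 = 1.0642
δ = arctan(1.0642) = 46.78°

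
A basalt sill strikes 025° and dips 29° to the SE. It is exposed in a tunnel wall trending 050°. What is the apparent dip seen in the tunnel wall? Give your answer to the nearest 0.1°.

13.2°

The section lies 25° from the strike.
tan(apparent dip) = tan 29° · sin 25° = 0.2343
α = arctan(0.2343) = 13.18°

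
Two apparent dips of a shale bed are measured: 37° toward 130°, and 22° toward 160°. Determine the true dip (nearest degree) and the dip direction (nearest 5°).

true dip 42°, dip direction 095°

Represent each trace as a vector plunging at its apparent dip toward its trend (east-north-up frame): v₁ = (0.612, -0.513, -0.602), v₂ = (0.317, -0.871, -0.375).
Cross product v₁ × v₂ gives the pole to the plane: n ∝ (0.332, -0.038, 0.370).
True dip = arccos(n_z / |n|) = arccos(0.7423) = 42.1°.
Dip direction = atan2(0.332, -0.038) = 97° (azimuth of n's horizontal projection).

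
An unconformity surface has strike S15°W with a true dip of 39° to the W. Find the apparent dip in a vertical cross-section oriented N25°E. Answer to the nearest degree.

8°

Angle between strike (S15°W) and section (N25°E): β = 10°.
tan α = tan 39° × sin 10° = 0.8098 × 0.1736 = 0.1406
apparent dip = arctan 0.1406 = 8.00°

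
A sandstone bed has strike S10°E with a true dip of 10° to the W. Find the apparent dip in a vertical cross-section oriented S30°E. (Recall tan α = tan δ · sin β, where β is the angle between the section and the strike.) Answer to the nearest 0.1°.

The strike is S10°E and the section trends S30°E; the acute angle between them is β = 20°.
tan α = tan 10° × sin 20° = 0.1763 × 0.3420 = 0.0603
apparent dip = arctan 0.0603 = 3.45°

3.5°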